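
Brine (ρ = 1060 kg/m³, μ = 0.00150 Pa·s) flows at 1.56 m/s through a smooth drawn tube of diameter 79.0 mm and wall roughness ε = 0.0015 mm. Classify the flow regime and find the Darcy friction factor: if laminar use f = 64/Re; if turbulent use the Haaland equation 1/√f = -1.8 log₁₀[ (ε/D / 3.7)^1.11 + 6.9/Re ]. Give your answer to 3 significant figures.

Re = ρVD/μ = 1060·1.56·0.079/0.0015 = 8.709e+04.
Re > 4000 → turbulent. ε/D = 1.5e-06/0.079 = 1.9e-05; Haaland: 1/√f = -1.8 log₁₀[1.34e-06 + 7.92e-05] = 7.369, so f = 0.01842.

f ≈ 0.0184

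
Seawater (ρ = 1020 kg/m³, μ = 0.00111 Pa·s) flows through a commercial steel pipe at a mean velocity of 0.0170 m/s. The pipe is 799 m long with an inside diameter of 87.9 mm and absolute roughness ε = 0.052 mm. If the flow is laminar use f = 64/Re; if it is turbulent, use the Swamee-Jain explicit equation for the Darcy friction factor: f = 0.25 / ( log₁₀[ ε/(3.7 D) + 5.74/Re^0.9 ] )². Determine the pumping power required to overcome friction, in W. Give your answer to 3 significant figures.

P ≈ 0.00644 W

Reynolds number Re = ρVD/μ = 1020 · 0.017 · 0.0879 / 0.00111 = 1373.
Re < 2300 → laminar flow, so f = 64/Re = 64/1373 = 0.04661 (the turbulent correlation is not needed).
Darcy-Weisbach: ΔP = f(L/D)(ρV²/2) = 0.04661·(799/0.0879)·(1020·0.017²/2) = 0.04661·9090·0.1474 = 62.44 Pa.
Q = V·A = 0.017·0.006068 = 0.0001032 m³/s.
Pumping power P = QΔP = 0.0001032·62.44 = 0.006442 W = 0.00644 W.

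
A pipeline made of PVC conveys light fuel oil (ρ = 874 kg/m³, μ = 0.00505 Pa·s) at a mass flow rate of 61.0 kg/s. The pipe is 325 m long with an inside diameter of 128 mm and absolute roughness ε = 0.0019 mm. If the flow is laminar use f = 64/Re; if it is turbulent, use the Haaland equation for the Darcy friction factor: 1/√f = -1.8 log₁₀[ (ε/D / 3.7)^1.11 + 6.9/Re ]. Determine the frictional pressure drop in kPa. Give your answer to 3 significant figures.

ΔP ≈ 562 kPa

A = πD²/4 = π(0.128)²/4 = 0.01287 m²; mean velocity V = ṁ/(ρA) = 61/(874 · 0.01287) = 5.424 m/s.
Reynolds number Re = ρVD/μ = 874 · 5.424 · 0.128 / 0.00505 = 1.202e+05.
Re > 4000 → turbulent. Relative roughness ε/D = 1.9e-06/0.128 = 1.48e-05. Haaland: 1/√f = -1.8 log₁₀[(1.48e-05/3.7)^1.11 + 6.9/1.202e+05] = -1.8 log₁₀[1.02e-06 + 5.74e-05] = 7.62, so f = 0.01722.
Darcy-Weisbach: ΔP = f(L/D)(ρV²/2) = 0.01722·(325/0.128)·(874·5.424²/2) = 0.01722·2539·1.286e+04 = 5.622e+05 Pa.
ΔP = 5.622e+05 Pa = 562 kPa.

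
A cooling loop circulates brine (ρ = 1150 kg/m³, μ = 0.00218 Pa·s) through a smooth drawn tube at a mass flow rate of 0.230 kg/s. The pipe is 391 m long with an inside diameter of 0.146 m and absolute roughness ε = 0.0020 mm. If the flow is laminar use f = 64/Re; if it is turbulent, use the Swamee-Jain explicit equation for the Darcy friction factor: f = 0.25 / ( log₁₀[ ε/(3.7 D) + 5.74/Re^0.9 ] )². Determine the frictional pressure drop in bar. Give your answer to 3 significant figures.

A = πD²/4 = π(0.146)²/4 = 0.01674 m²; mean velocity V = ṁ/(ρA) = 0.23/(1150 · 0.01674) = 0.01195 m/s.
Reynolds number Re = ρVD/μ = 1150 · 0.01195 · 0.146 / 0.00218 = 920.1.
Re < 2300 → laminar flow, so f = 64/Re = 64/920.1 = 0.06956 (the turbulent correlation is not needed).
Darcy-Weisbach: ΔP = f(L/D)(ρV²/2) = 0.06956·(391/0.146)·(1150·0.01195²/2) = 0.06956·2678·0.08206 = 15.29 Pa.
ΔP = 15.29 Pa = 1.53×10^-4 bar.

ΔP ≈ 1.53×10^-4 bar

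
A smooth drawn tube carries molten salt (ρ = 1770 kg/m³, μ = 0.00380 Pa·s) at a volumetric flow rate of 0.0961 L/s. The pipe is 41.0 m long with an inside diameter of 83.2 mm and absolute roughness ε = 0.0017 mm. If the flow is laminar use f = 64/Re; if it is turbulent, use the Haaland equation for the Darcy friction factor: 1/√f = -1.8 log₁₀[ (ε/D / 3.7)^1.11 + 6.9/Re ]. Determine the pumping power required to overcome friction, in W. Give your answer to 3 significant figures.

P ≈ 0.00122 W

Q = 0.0961 L/s = 0.0961/1000 = 9.61e-05 m³/s.
Cross-sectional area A = πD²/4 = π(0.0832)²/4 = 0.005437 m²; mean velocity V = Q/A = 9.61e-05/0.005437 = 0.01768 m/s.
Reynolds number Re = ρVD/μ = 1770 · 0.01768 · 0.0832 / 0.0038 = 685.
Re < 2300 → laminar flow, so f = 64/Re = 64/685 = 0.09343 (the turbulent correlation is not needed).
Darcy-Weisbach: ΔP = f(L/D)(ρV²/2) = 0.09343·(41/0.0832)·(1770·0.01768²/2) = 0.09343·492.8·0.2765 = 12.73 Pa.
Pumping power P = QΔP = 9.61e-05·12.73 = 0.001223 W = 0.00122 W.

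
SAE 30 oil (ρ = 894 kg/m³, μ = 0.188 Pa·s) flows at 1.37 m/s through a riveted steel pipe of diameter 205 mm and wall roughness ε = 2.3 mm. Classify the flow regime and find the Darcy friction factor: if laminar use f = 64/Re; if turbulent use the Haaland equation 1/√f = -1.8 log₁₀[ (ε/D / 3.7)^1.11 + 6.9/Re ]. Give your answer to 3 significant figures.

f ≈ 0.0479

Re = ρVD/μ = 894·1.37·0.205/0.188 = 1336.
Re < 2300 → laminar, so f = 64/Re = 0.04792 (roughness is irrelevant in laminar flow).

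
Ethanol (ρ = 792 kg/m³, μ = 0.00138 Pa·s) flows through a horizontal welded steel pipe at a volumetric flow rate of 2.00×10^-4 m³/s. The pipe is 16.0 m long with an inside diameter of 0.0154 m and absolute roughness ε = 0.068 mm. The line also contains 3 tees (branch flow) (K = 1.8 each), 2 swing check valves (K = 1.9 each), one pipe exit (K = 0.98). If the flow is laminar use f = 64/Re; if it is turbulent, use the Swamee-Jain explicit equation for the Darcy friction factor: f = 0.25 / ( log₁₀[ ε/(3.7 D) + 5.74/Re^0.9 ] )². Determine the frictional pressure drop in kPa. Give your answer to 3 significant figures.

ΔP ≈ 22.6 kPa

Cross-sectional area A = πD²/4 = π(0.0154)²/4 = 0.0001863 m²; mean velocity V = Q/A = 0.0002/0.0001863 = 1.074 m/s.
Reynolds number Re = ρVD/μ = 792 · 1.074 · 0.0154 / 0.00138 = 9490.
Re > 4000 → turbulent. Relative roughness ε/D = 6.8e-05/0.0154 = 0.00442. Swamee-Jain: f = 0.25/(log₁₀[0.00442/3.7 + 5.74/9490^0.9])² = 0.25/(log₁₀[0.00119 + 0.00151])² = 0.25/(-2.568)² = 0.03791.
Total minor-loss coefficient ΣK = 3·1.8 + 2·1.9 + 1·0.98 = 10.2.
ΔP = [f·L/D + ΣK]·(ρV²/2) = [0.03791·16/0.0154 + 10.2]·(792·1.074²/2) = [39.39 + 10.2]·456.6 = 2.263e+04 Pa.
ΔP = 2.263e+04 Pa = 22.6 kPa.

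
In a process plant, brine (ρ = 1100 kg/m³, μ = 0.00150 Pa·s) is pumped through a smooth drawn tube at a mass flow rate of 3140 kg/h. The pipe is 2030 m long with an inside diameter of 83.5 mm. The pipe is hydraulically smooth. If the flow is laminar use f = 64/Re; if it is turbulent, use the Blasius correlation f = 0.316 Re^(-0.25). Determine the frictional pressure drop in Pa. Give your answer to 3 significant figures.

ΔP ≈ 9130 Pa

ṁ = 3140 kg/h = 3140/3600 = 0.8722 kg/s.
A = πD²/4 = π(0.0835)²/4 = 0.005476 m²; mean velocity V = ṁ/(ρA) = 0.8722/(1100 · 0.005476) = 0.1448 m/s.
Reynolds number Re = ρVD/μ = 1100 · 0.1448 · 0.0835 / 0.0015 = 8867.
Re > 4000 → turbulent. Smooth-pipe (Blasius): f = 0.316 Re^(-0.25) = 0.316/(8867)^0.25 = 0.03256.
Darcy-Weisbach: ΔP = f(L/D)(ρV²/2) = 0.03256·(2030/0.0835)·(1100·0.1448²/2) = 0.03256·2.431e+04·11.53 = 9130 Pa.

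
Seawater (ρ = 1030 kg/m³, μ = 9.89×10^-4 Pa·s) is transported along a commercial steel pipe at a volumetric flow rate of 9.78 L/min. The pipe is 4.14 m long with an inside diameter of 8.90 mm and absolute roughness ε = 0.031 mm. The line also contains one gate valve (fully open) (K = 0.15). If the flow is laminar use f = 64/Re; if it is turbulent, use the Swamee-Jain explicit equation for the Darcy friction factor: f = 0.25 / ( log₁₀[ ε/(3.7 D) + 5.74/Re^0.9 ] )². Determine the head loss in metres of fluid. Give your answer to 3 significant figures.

Q = 9.78 L/min = 9.78/60000 = 0.000163 m³/s.
Cross-sectional area A = πD²/4 = π(0.0089)²/4 = 6.221e-05 m²; mean velocity V = Q/A = 0.000163/6.221e-05 = 2.62 m/s.
Reynolds number Re = ρVD/μ = 1030 · 2.62 · 0.0089 / 0.000989 = 2.429e+04.
Re > 4000 → turbulent. Relative roughness ε/D = 3.1e-05/0.0089 = 0.00348. Swamee-Jain: f = 0.25/(log₁₀[0.00348/3.7 + 5.74/2.429e+04^0.9])² = 0.25/(log₁₀[0.000941 + 0.000649])² = 0.25/(-2.799)² = 0.03192.
Total minor-loss coefficient ΣK = 1·0.15 = 0.15.
ΔP = [f·L/D + ΣK]·(ρV²/2) = [0.03192·4.14/0.0089 + 0.15]·(1030·2.62²/2) = [14.85 + 0.15]·3535 = 5.303e+04 Pa.
Head loss h_f = ΔP/(ρg) = 5.303e+04/(1030·9.81) = 5.25 m.

h_f ≈ 5.25 m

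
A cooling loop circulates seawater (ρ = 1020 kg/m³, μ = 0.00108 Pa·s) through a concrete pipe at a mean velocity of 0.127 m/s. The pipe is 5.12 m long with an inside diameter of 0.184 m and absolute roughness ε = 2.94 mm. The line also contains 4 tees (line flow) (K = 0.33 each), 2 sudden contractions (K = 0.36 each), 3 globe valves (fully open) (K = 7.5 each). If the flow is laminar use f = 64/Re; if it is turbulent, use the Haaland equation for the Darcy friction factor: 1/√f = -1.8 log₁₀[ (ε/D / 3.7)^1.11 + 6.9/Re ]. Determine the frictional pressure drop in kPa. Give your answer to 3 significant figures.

ΔP ≈ 0.213 kPa

Reynolds number Re = ρVD/μ = 1020 · 0.127 · 0.184 / 0.00108 = 2.207e+04.
Re > 4000 → turbulent. Relative roughness ε/D = 0.00294/0.184 = 0.016. Haaland: 1/√f = -1.8 log₁₀[(0.016/3.7)^1.11 + 6.9/2.207e+04] = -1.8 log₁₀[0.00237 + 0.000313] = 4.628, so f = 0.04669.
Total minor-loss coefficient ΣK = 4·0.33 + 2·0.36 + 3·7.5 = 24.5.
ΔP = [f·L/D + ΣK]·(ρV²/2) = [0.04669·5.12/0.184 + 24.5]·(1020·0.127²/2) = [1.299 + 24.5]·8.226 = 212.5 Pa.
ΔP = 212.5 Pa = 0.213 kPa.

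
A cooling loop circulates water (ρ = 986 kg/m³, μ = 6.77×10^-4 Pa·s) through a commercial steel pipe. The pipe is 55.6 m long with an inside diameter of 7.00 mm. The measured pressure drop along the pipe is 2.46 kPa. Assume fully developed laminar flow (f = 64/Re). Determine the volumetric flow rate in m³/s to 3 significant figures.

For laminar flow, f = 64/Re with Re = ρVD/μ, so Darcy-Weisbach reduces to ΔP = 32μLV/D². Solving for V: V = ΔP·D²/(32μL) = 2460·(0.007)²/(32·0.000677·55.6) = 0.1001 m/s.
Check: Re = ρVD/μ = 986·0.1001·0.007/0.000677 = 1020 < 2300, so the laminar assumption holds.
Q = V·A = 0.1001·(π/4·0.007²) = 3.851e-06 m³/s = 3.85×10^-6 m³/s.

Q ≈ 3.85×10^-6 m³/s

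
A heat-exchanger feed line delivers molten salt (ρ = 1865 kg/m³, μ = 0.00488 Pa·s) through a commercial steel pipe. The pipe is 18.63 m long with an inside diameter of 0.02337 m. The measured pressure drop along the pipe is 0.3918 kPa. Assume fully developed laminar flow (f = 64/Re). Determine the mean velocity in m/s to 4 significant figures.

For laminar flow, f = 64/Re with Re = ρVD/μ, so Darcy-Weisbach reduces to ΔP = 32μLV/D². Solving for V: V = ΔP·D²/(32μL) = 391.8·(0.02337)²/(32·0.00488·18.63) = 0.07355 m/s.
Check: Re = ρVD/μ = 1865·0.07355·0.02337/0.00488 = 656.9 < 2300, so the laminar assumption holds.

V ≈ 0.07355 m/s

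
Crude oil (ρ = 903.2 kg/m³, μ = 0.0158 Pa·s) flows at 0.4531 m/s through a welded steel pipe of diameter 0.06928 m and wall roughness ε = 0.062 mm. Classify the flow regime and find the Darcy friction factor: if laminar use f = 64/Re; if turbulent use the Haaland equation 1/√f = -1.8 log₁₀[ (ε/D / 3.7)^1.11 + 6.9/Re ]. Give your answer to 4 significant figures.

f ≈ 0.03567

Re = ρVD/μ = 903.2·0.4531·0.06928/0.0158 = 1794.
Re < 2300 → laminar, so f = 64/Re = 0.03567 (roughness is irrelevant in laminar flow).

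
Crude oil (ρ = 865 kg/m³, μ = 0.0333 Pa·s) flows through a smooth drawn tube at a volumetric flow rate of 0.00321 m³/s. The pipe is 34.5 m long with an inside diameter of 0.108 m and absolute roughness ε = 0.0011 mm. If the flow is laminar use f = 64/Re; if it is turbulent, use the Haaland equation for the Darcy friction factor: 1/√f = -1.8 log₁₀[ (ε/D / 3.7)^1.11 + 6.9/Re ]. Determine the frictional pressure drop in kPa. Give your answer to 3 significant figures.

ΔP ≈ 1.10 kPa

Cross-sectional area A = πD²/4 = π(0.108)²/4 = 0.009161 m²; mean velocity V = Q/A = 0.00321/0.009161 = 0.3504 m/s.
Reynolds number Re = ρVD/μ = 865 · 0.3504 · 0.108 / 0.0333 = 983.
Re < 2300 → laminar flow, so f = 64/Re = 64/983 = 0.06511 (the turbulent correlation is not needed).
Darcy-Weisbach: ΔP = f(L/D)(ρV²/2) = 0.06511·(34.5/0.108)·(865·0.3504²/2) = 0.06511·319.4·53.1 = 1104 Pa.
ΔP = 1104 Pa = 1.10 kPa.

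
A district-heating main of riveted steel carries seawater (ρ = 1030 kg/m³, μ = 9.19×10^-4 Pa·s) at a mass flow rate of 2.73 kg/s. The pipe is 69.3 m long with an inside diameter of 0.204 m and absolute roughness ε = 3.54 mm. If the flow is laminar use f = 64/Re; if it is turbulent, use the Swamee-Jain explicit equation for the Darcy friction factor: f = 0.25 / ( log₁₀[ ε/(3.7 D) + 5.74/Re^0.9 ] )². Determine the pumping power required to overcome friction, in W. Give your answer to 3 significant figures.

A = πD²/4 = π(0.204)²/4 = 0.03269 m²; mean velocity V = ṁ/(ρA) = 2.73/(1030 · 0.03269) = 0.08109 m/s.
Reynolds number Re = ρVD/μ = 1030 · 0.08109 · 0.204 / 0.000919 = 1.854e+04.
Re > 4000 → turbulent. Relative roughness ε/D = 0.00354/0.204 = 0.0174. Swamee-Jain: f = 0.25/(log₁₀[0.0174/3.7 + 5.74/1.854e+04^0.9])² = 0.25/(log₁₀[0.00469 + 0.000827])² = 0.25/(-2.258)² = 0.04902.
Darcy-Weisbach: ΔP = f(L/D)(ρV²/2) = 0.04902·(69.3/0.204)·(1030·0.08109²/2) = 0.04902·339.7·3.387 = 56.4 Pa.
Q = ṁ/ρ = 2.73/1030 = 0.00265 m³/s.
Pumping power P = QΔP = 0.00265·56.4 = 0.1495 W = 0.149 W.

P ≈ 0.149 W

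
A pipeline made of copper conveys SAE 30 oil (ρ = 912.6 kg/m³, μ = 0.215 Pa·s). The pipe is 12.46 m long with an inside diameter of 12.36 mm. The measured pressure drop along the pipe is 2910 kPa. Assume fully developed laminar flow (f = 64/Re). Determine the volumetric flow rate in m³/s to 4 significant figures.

For laminar flow, f = 64/Re with Re = ρVD/μ, so Darcy-Weisbach reduces to ΔP = 32μLV/D². Solving for V: V = ΔP·D²/(32μL) = 2.91e+06·(0.01236)²/(32·0.215·12.46) = 5.186 m/s.
Check: Re = ρVD/μ = 912.6·5.186·0.01236/0.215 = 272.1 < 2300, so the laminar assumption holds.
Q = V·A = 5.186·(π/4·0.01236²) = 0.0006222 m³/s = 6.222×10^-4 m³/s.

Q ≈ 6.222×10^-4 m³/s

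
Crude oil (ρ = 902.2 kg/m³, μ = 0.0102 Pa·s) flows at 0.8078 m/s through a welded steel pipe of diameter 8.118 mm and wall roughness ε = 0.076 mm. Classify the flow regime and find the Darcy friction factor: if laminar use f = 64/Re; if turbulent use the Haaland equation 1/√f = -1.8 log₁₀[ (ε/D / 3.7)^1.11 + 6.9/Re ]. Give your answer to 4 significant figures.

Re = ρVD/μ = 902.2·0.8078·0.008118/0.0102 = 580.
Re < 2300 → laminar, so f = 64/Re = 0.1103 (roughness is irrelevant in laminar flow).

f ≈ 0.1103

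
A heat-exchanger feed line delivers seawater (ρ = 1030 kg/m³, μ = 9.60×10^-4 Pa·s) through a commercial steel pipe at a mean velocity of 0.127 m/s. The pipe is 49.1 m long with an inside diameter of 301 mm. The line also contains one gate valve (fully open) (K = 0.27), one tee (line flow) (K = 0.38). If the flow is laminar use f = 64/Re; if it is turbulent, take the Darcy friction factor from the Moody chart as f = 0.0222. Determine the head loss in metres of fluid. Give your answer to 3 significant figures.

h_f ≈ 0.00351 m

Reynolds number Re = ρVD/μ = 1030 · 0.127 · 0.301 / 0.00096 = 4.101e+04.
Re > 4000 → turbulent; use the Moody-chart value f = 0.0222.
Total minor-loss coefficient ΣK = 1·0.27 + 1·0.38 = 0.65.
ΔP = [f·L/D + ΣK]·(ρV²/2) = [0.0222·49.1/0.301 + 0.65]·(1030·0.127²/2) = [3.621 + 0.65]·8.306 = 35.48 Pa.
Head loss h_f = ΔP/(ρg) = 35.48/(1030·9.81) = 0.00351 m.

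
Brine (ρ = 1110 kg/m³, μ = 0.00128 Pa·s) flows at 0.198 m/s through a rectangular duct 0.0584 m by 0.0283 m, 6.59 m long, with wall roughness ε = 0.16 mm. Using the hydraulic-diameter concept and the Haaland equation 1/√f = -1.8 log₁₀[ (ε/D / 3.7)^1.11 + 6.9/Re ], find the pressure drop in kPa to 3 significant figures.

ΔP ≈ 0.148 kPa

Hydraulic diameter D_h = 4A/P = 4·(0.0584·0.0283)/(2·(0.0584+0.0283)) = 0.006611/0.1734 = 0.03813 m.
Re = ρVD_h/μ = 1110·0.198·0.03813/0.00128 = 6546.
ε/D_h = 0.00016/0.03813 = 0.0042; Haaland gives 1/√f = -1.8 log₁₀[0.000538+0.00105] = 5.037, so f = 0.03942.
ΔP = f(L/D_h)(ρV²/2) = 0.03942·6.59/0.03813·21.76 = 148.3 Pa.
ΔP = 0.148 kPa.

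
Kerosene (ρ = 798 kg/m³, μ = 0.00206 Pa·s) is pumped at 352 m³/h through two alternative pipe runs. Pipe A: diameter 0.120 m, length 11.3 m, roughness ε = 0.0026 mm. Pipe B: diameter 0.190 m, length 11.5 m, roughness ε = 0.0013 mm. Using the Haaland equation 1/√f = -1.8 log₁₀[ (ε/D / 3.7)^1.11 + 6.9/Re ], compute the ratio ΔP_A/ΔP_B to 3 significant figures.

Pipe A: V = Q/A = 0.09778/0.01131 = 8.645 m/s; Re = 4.019e+05; ε/D = 2.17e-05; Haaland → f = 0.01381; ΔP_A = f(L/D)(ρV²/2) = 3.878e+04 Pa.
Pipe B: V = Q/A = 0.09778/0.02835 = 3.449 m/s; Re = 2.538e+05; ε/D = 6.84e-06; Haaland → f = 0.01485; ΔP_B = f(L/D)(ρV²/2) = 4265 Pa.
ΔP_A/ΔP_B = 3.878e+04/4265 = 9.09.

ΔP_A/ΔP_B ≈ 9.09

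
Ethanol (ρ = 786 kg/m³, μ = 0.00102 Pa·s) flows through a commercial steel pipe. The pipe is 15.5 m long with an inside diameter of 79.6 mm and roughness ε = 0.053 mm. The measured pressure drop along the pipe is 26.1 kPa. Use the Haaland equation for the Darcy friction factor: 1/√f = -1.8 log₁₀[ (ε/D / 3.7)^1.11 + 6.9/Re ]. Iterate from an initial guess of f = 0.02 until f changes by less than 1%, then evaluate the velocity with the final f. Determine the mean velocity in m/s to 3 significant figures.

Rearranging Darcy-Weisbach: V = √(2·ΔP·D/(f·L·ρ)). With ε/D = 5.3e-05/0.0796 = 0.000666, iterate starting from f = 0.02:
  f = 0.02 → V = √(2·2.61e+04·0.0796/(0.02·15.5·786)) = 4.13 m/s; Re = ρVD/μ = 2.533e+05; f → 0.01916
  f = 0.01916 → V = 4.219 m/s; Re = 2.588e+05; f → 0.01914
Converged (Δf/f < 1%). With the final f = 0.01914: V = √(2·2.61e+04·0.0796/(0.01914·15.5·786)) = 4.222 m/s.

V ≈ 4.22 m/s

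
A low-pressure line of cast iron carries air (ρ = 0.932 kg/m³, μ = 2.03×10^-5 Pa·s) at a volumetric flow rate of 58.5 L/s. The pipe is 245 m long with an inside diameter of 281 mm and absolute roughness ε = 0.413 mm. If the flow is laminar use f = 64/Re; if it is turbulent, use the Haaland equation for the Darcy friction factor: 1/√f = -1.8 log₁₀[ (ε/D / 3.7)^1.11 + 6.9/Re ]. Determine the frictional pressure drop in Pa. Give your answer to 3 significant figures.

ΔP ≈ 11.4 Pa

Q = 58.5 L/s = 58.5/1000 = 0.0585 m³/s.
Cross-sectional area A = πD²/4 = π(0.281)²/4 = 0.06202 m²; mean velocity V = Q/A = 0.0585/0.06202 = 0.9433 m/s.
Reynolds number Re = ρVD/μ = 0.932 · 0.9433 · 0.281 / 2.03e-05 = 1.217e+04.
Re > 4000 → turbulent. Relative roughness ε/D = 0.000413/0.281 = 0.00147. Haaland: 1/√f = -1.8 log₁₀[(0.00147/3.7)^1.11 + 6.9/1.217e+04] = -1.8 log₁₀[0.000168 + 0.000567] = 5.641, so f = 0.03143.
Darcy-Weisbach: ΔP = f(L/D)(ρV²/2) = 0.03143·(245/0.281)·(0.932·0.9433²/2) = 0.03143·871.9·0.4147 = 11.36 Pa.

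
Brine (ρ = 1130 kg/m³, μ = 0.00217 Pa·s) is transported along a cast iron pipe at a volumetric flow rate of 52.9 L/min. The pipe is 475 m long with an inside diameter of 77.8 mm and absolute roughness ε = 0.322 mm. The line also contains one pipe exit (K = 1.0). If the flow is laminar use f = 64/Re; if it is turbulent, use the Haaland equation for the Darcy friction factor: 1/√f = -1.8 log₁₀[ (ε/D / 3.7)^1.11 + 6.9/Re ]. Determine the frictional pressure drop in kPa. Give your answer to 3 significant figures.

ΔP ≈ 4.56 kPa

Q = 52.9 L/min = 52.9/60000 = 0.0008817 m³/s.
Cross-sectional area A = πD²/4 = π(0.0778)²/4 = 0.004754 m²; mean velocity V = Q/A = 0.0008817/0.004754 = 0.1855 m/s.
Reynolds number Re = ρVD/μ = 1130 · 0.1855 · 0.0778 / 0.00217 = 7514.
Re > 4000 → turbulent. Relative roughness ε/D = 0.000322/0.0778 = 0.00414. Haaland: 1/√f = -1.8 log₁₀[(0.00414/3.7)^1.11 + 6.9/7514] = -1.8 log₁₀[0.00053 + 0.000918] = 5.111, so f = 0.03829.
Total minor-loss coefficient ΣK = 1·1 = 1.
ΔP = [f·L/D + ΣK]·(ρV²/2) = [0.03829·475/0.0778 + 1]·(1130·0.1855²/2) = [233.8 + 1]·19.43 = 4562 Pa.
ΔP = 4562 Pa = 4.56 kPa.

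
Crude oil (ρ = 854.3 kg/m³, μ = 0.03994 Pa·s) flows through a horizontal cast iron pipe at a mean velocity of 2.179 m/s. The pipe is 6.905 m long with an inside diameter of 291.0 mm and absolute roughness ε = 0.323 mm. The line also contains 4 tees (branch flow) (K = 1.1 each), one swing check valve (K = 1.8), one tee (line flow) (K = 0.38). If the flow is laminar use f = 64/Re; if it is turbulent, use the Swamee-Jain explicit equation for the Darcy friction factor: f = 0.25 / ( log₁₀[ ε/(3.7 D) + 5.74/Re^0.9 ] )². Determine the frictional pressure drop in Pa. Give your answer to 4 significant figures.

Reynolds number Re = ρVD/μ = 854.3 · 2.179 · 0.291 / 0.0399 = 1.356e+04.
Re > 4000 → turbulent. Relative roughness ε/D = 0.000323/0.291 = 0.00111. Swamee-Jain: f = 0.25/(log₁₀[0.00111/3.7 + 5.74/1.356e+04^0.9])² = 0.25/(log₁₀[0.0003 + 0.0011])² = 0.25/(-2.855)² = 0.03067.
Total minor-loss coefficient ΣK = 4·1.1 + 1·1.8 + 1·0.38 = 6.58.
ΔP = [f·L/D + ΣK]·(ρV²/2) = [0.03067·6.905/0.291 + 6.58]·(854.3·2.179²/2) = [0.7277 + 6.58]·2028 = 1.482e+04 Pa.

ΔP ≈ 14820 Pa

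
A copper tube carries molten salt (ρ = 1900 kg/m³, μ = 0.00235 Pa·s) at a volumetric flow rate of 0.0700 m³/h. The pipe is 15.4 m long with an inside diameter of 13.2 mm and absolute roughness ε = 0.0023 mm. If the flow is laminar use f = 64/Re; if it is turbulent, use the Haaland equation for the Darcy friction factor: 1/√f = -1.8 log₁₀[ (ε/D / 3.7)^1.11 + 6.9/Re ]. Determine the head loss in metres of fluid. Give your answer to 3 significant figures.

h_f ≈ 0.0507 m

Q = 0.0700 m³/h = 0.0700/3600 = 1.944e-05 m³/s.
Cross-sectional area A = πD²/4 = π(0.0132)²/4 = 0.0001368 m²; mean velocity V = Q/A = 1.944e-05/0.0001368 = 0.1421 m/s.
Reynolds number Re = ρVD/μ = 1900 · 0.1421 · 0.0132 / 0.00235 = 1516.
Re < 2300 → laminar flow, so f = 64/Re = 64/1516 = 0.0422 (the turbulent correlation is not needed).
Darcy-Weisbach: ΔP = f(L/D)(ρV²/2) = 0.0422·(15.4/0.0132)·(1900·0.1421²/2) = 0.0422·1167·19.18 = 944.4 Pa.
Head loss h_f = ΔP/(ρg) = 944.4/(1900·9.81) = 0.0507 m.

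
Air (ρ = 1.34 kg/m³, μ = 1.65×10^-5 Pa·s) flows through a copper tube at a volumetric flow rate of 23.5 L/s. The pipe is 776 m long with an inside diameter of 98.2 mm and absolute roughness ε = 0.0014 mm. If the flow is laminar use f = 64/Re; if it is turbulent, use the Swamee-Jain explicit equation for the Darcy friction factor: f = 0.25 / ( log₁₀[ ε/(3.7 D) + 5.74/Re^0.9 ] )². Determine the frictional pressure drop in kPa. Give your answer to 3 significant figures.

Q = 23.5 L/s = 23.5/1000 = 0.0235 m³/s.
Cross-sectional area A = πD²/4 = π(0.0982)²/4 = 0.007574 m²; mean velocity V = Q/A = 0.0235/0.007574 = 3.103 m/s.
Reynolds number Re = ρVD/μ = 1.34 · 3.103 · 0.0982 / 1.65e-05 = 2.474e+04.
Re > 4000 → turbulent. Relative roughness ε/D = 1.4e-06/0.0982 = 1.43e-05. Swamee-Jain: f = 0.25/(log₁₀[1.43e-05/3.7 + 5.74/2.474e+04^0.9])² = 0.25/(log₁₀[3.85e-06 + 0.000638])² = 0.25/(-3.193)² = 0.02453.
Darcy-Weisbach: ΔP = f(L/D)(ρV²/2) = 0.02453·(776/0.0982)·(1.34·3.103²/2) = 0.02453·7902·6.45 = 1250 Pa.
ΔP = 1250 Pa = 1.25 kPa.

ΔP ≈ 1.25 kPa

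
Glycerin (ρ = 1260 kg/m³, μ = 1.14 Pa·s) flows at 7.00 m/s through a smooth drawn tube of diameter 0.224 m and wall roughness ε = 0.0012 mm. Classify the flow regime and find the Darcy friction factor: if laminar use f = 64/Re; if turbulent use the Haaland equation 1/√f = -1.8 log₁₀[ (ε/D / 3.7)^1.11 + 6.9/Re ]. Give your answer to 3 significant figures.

f ≈ 0.0369

Re = ρVD/μ = 1260·7·0.224/1.14 = 1733.
Re < 2300 → laminar, so f = 64/Re = 0.03693 (roughness is irrelevant in laminar flow).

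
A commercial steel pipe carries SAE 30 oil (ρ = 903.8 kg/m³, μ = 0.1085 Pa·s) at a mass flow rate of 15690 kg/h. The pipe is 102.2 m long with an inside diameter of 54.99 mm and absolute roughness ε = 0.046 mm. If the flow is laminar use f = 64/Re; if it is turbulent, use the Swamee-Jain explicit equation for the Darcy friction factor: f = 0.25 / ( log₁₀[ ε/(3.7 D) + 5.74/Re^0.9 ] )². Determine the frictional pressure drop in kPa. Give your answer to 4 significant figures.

ṁ = 15690 kg/h = 15690/3600 = 4.358 kg/s.
A = πD²/4 = π(0.05499)²/4 = 0.002375 m²; mean velocity V = ṁ/(ρA) = 4.358/(903.8 · 0.002375) = 2.03 m/s.
Reynolds number Re = ρVD/μ = 903.8 · 2.03 · 0.05499 / 0.108 = 930.1.
Re < 2300 → laminar flow, so f = 64/Re = 64/930.1 = 0.06881 (the turbulent correlation is not needed).
Darcy-Weisbach: ΔP = f(L/D)(ρV²/2) = 0.06881·(102.2/0.05499)·(903.8·2.03²/2) = 0.06881·1859·1863 = 2.383e+05 Pa.
ΔP = 2.383e+05 Pa = 238.3 kPa.

ΔP ≈ 238.3 kPa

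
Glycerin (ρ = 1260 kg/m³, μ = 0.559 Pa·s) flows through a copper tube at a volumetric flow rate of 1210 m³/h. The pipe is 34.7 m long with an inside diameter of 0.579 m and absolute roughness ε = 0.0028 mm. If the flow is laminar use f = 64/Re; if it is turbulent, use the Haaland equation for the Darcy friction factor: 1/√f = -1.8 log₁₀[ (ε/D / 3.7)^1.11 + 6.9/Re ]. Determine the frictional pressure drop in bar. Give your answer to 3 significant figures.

Q = 1210 m³/h = 1210/3600 = 0.3361 m³/s.
Cross-sectional area A = πD²/4 = π(0.579)²/4 = 0.2633 m²; mean velocity V = Q/A = 0.3361/0.2633 = 1.277 m/s.
Reynolds number Re = ρVD/μ = 1260 · 1.277 · 0.579 / 0.559 = 1666.
Re < 2300 → laminar flow, so f = 64/Re = 64/1666 = 0.03842 (the turbulent correlation is not needed).
Darcy-Weisbach: ΔP = f(L/D)(ρV²/2) = 0.03842·(34.7/0.579)·(1260·1.277²/2) = 0.03842·59.93·1027 = 2364 Pa.
ΔP = 2364 Pa = 0.0236 bar.

ΔP ≈ 0.0236 bar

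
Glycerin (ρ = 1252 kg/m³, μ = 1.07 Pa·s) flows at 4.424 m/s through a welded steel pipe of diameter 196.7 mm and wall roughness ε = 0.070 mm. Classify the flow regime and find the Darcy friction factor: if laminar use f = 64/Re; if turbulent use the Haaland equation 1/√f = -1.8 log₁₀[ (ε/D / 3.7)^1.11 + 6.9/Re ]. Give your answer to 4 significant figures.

f ≈ 0.06286

Re = ρVD/μ = 1252·4.424·0.1967/1.07 = 1018.
Re < 2300 → laminar, so f = 64/Re = 0.06286 (roughness is irrelevant in laminar flow).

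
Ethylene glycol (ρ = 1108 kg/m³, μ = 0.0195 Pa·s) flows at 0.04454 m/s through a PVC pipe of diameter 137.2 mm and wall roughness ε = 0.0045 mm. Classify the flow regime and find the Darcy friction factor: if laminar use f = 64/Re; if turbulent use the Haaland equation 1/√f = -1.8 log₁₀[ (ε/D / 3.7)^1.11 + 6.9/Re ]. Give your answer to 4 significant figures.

f ≈ 0.1843

Re = ρVD/μ = 1108·0.04454·0.1372/0.0195 = 347.2.
Re < 2300 → laminar, so f = 64/Re = 0.1843 (roughness is irrelevant in laminar flow).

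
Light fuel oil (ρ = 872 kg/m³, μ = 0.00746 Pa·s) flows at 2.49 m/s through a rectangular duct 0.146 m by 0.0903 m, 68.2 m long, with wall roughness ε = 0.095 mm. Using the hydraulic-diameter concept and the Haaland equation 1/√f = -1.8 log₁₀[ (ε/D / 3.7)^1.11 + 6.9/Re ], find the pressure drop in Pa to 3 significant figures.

Hydraulic diameter D_h = 4A/P = 4·(0.146·0.0903)/(2·(0.146+0.0903)) = 0.05274/0.4726 = 0.1116 m.
Re = ρVD_h/μ = 872·2.49·0.1116/0.00746 = 3.248e+04.
ε/D_h = 9.5e-05/0.1116 = 0.000851; Haaland gives 1/√f = -1.8 log₁₀[9.16e-05+0.000212] = 6.331, so f = 0.02495.
ΔP = f(L/D_h)(ρV²/2) = 0.02495·68.2/0.1116·2703 = 4.122e+04 Pa.

ΔP ≈ 41200 Pa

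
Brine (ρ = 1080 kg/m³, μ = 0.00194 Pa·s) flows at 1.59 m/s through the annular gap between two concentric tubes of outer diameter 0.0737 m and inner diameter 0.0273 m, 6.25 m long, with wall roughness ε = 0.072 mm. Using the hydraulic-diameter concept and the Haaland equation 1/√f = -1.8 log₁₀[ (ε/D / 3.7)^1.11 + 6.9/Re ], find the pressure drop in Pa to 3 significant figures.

Hydraulic diameter D_h = 4A/P = D_o - D_i = 0.0737 - 0.0273 = 0.0464 m.
Re = ρVD_h/μ = 1080·1.59·0.0464/0.00194 = 4.107e+04.
ε/D_h = 7.2e-05/0.0464 = 0.00155; Haaland gives 1/√f = -1.8 log₁₀[0.000178+0.000168] = 6.229, so f = 0.02577.
ΔP = f(L/D_h)(ρV²/2) = 0.02577·6.25/0.0464·1365 = 4739 Pa.

ΔP ≈ 4740 Pa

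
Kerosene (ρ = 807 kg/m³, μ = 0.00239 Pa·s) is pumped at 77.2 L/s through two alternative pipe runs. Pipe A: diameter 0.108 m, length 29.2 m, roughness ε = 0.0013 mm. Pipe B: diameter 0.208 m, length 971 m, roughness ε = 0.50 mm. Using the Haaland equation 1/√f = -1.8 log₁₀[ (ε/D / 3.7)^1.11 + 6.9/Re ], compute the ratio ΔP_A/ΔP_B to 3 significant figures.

Pipe A: V = Q/A = 0.0772/0.009161 = 8.427 m/s; Re = 3.073e+05; ε/D = 1.2e-05; Haaland → f = 0.01438; ΔP_A = f(L/D)(ρV²/2) = 1.114e+05 Pa.
Pipe B: V = Q/A = 0.0772/0.03398 = 2.272 m/s; Re = 1.596e+05; ε/D = 0.0024; Haaland → f = 0.02552; ΔP_B = f(L/D)(ρV²/2) = 2.482e+05 Pa.
ΔP_A/ΔP_B = 1.114e+05/2.482e+05 = 0.449.

ΔP_A/ΔP_B ≈ 0.449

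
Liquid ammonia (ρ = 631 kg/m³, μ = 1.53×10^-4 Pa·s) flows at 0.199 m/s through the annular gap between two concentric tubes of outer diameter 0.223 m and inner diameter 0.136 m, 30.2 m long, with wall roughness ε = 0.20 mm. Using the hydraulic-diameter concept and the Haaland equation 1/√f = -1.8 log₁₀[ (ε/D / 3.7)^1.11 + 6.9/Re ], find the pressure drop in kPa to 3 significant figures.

Hydraulic diameter D_h = 4A/P = D_o - D_i = 0.223 - 0.136 = 0.087 m.
Re = ρVD_h/μ = 631·0.199·0.087/0.000153 = 7.14e+04.
ε/D_h = 0.0002/0.087 = 0.0023; Haaland gives 1/√f = -1.8 log₁₀[0.000276+9.66e-05] = 6.172, so f = 0.02625.
ΔP = f(L/D_h)(ρV²/2) = 0.02625·30.2/0.087·12.49 = 113.8 Pa.
ΔP = 0.114 kPa.

ΔP ≈ 0.114 kPa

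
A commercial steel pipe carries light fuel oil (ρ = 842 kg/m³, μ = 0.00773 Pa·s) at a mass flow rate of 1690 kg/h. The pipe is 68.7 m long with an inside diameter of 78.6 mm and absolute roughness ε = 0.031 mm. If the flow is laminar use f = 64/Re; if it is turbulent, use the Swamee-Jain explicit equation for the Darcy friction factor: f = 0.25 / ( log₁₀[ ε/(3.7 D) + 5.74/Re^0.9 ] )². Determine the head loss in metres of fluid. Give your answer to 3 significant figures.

h_f ≈ 0.0383 m

ṁ = 1690 kg/h = 1690/3600 = 0.4694 kg/s.
A = πD²/4 = π(0.0786)²/4 = 0.004852 m²; mean velocity V = ṁ/(ρA) = 0.4694/(842 · 0.004852) = 0.1149 m/s.
Reynolds number Re = ρVD/μ = 842 · 0.1149 · 0.0786 / 0.00773 = 983.8.
Re < 2300 → laminar flow, so f = 64/Re = 64/983.8 = 0.06506 (the turbulent correlation is not needed).
Darcy-Weisbach: ΔP = f(L/D)(ρV²/2) = 0.06506·(68.7/0.0786)·(842·0.1149²/2) = 0.06506·874·5.558 = 316.1 Pa.
Head loss h_f = ΔP/(ρg) = 316.1/(842·9.81) = 0.0383 m.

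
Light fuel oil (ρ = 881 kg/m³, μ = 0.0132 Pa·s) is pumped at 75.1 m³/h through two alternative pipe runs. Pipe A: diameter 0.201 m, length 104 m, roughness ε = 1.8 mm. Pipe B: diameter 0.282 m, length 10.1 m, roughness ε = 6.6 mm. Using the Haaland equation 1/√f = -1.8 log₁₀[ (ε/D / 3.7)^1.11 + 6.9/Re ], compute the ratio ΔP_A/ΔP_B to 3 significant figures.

Pipe A: V = Q/A = 0.02086/0.03173 = 0.6574 m/s; Re = 8820; ε/D = 0.00896; Haaland → f = 0.04257; ΔP_A = f(L/D)(ρV²/2) = 4194 Pa.
Pipe B: V = Q/A = 0.02086/0.06246 = 0.334 m/s; Re = 6286; ε/D = 0.0234; Haaland → f = 0.05705; ΔP_B = f(L/D)(ρV²/2) = 100.4 Pa.
ΔP_A/ΔP_B = 4194/100.4 = 41.8.

ΔP_A/ΔP_B ≈ 41.8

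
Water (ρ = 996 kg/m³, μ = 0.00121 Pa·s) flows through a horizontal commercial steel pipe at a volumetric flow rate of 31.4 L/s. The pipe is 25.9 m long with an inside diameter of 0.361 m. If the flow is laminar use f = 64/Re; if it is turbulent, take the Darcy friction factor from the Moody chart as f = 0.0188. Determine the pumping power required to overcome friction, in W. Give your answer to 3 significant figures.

P ≈ 1.98 W

Q = 31.4 L/s = 31.4/1000 = 0.0314 m³/s.
Cross-sectional area A = πD²/4 = π(0.361)²/4 = 0.1024 m²; mean velocity V = Q/A = 0.0314/0.1024 = 0.3068 m/s.
Reynolds number Re = ρVD/μ = 996 · 0.3068 · 0.361 / 0.00121 = 9.116e+04.
Re > 4000 → turbulent; use the Moody-chart value f = 0.0188.
Darcy-Weisbach: ΔP = f(L/D)(ρV²/2) = 0.0188·(25.9/0.361)·(996·0.3068²/2) = 0.0188·71.75·46.87 = 63.22 Pa.
Pumping power P = QΔP = 0.0314·63.22 = 1.985 W = 1.98 W.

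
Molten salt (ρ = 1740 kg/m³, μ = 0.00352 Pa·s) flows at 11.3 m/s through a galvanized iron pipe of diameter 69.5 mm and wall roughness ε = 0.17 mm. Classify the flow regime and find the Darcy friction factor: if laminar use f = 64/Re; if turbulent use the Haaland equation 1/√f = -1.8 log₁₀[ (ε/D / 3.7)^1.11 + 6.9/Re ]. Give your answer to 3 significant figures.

Re = ρVD/μ = 1740·11.3·0.0695/0.00352 = 3.882e+05.
Re > 4000 → turbulent. ε/D = 0.00017/0.0695 = 0.00245; Haaland: 1/√f = -1.8 log₁₀[0.000295 + 1.78e-05] = 6.307, so f = 0.02514.

f ≈ 0.0251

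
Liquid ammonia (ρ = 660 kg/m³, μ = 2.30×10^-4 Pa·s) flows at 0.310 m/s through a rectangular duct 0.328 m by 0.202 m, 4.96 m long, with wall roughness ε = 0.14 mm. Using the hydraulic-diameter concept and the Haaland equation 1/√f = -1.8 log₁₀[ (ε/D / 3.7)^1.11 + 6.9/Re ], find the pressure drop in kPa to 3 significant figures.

Hydraulic diameter D_h = 4A/P = 4·(0.328·0.202)/(2·(0.328+0.202)) = 0.265/1.06 = 0.25 m.
Re = ρVD_h/μ = 660·0.31·0.25/0.00023 = 2.224e+05.
ε/D_h = 0.00014/0.25 = 0.00056; Haaland gives 1/√f = -1.8 log₁₀[5.75e-05+3.1e-05] = 7.295, so f = 0.01879.
ΔP = f(L/D_h)(ρV²/2) = 0.01879·4.96/0.25·31.71 = 11.82 Pa.
ΔP = 0.0118 kPa.

ΔP ≈ 0.0118 kPa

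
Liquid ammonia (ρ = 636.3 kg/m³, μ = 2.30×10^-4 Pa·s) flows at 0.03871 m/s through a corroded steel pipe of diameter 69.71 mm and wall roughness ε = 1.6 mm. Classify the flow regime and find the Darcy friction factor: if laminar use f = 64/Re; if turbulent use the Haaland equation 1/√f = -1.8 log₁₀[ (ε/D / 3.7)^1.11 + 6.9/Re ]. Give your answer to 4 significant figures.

Re = ρVD/μ = 636.3·0.03871·0.06971/0.00023 = 7465.
Re > 4000 → turbulent. ε/D = 0.0016/0.06971 = 0.023; Haaland: 1/√f = -1.8 log₁₀[0.00355 + 0.000924] = 4.229, so f = 0.05591.

f ≈ 0.05591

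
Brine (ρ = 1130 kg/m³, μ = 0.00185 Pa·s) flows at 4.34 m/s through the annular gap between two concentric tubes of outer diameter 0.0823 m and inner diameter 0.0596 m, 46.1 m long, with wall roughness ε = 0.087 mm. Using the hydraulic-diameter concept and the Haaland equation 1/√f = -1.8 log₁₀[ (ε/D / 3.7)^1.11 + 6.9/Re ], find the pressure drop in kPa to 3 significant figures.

ΔP ≈ 643 kPa

Hydraulic diameter D_h = 4A/P = D_o - D_i = 0.0823 - 0.0596 = 0.0227 m.
Re = ρVD_h/μ = 1130·4.34·0.0227/0.00185 = 6.018e+04.
ε/D_h = 8.7e-05/0.0227 = 0.00383; Haaland gives 1/√f = -1.8 log₁₀[0.000486+0.000115] = 5.798, so f = 0.02975.
ΔP = f(L/D_h)(ρV²/2) = 0.02975·46.1/0.0227·1.064e+04 = 6.429e+05 Pa.
ΔP = 643 kPa.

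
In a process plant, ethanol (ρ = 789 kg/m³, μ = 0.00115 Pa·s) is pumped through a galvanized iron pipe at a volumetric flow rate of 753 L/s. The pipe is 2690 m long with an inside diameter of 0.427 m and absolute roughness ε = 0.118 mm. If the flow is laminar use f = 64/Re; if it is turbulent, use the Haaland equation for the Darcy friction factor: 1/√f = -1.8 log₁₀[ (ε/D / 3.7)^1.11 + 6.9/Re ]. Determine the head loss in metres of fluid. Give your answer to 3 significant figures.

h_f ≈ 135 m

Q = 753 L/s = 753/1000 = 0.753 m³/s.
Cross-sectional area A = πD²/4 = π(0.427)²/4 = 0.1432 m²; mean velocity V = Q/A = 0.753/0.1432 = 5.258 m/s.
Reynolds number Re = ρVD/μ = 789 · 5.258 · 0.427 / 0.00115 = 1.54e+06.
Re > 4000 → turbulent. Relative roughness ε/D = 0.000118/0.427 = 0.000276. Haaland: 1/√f = -1.8 log₁₀[(0.000276/3.7)^1.11 + 6.9/1.54e+06] = -1.8 log₁₀[2.63e-05 + 4.48e-06] = 8.122, so f = 0.01516.
Darcy-Weisbach: ΔP = f(L/D)(ρV²/2) = 0.01516·(2690/0.427)·(789·5.258²/2) = 0.01516·6300·1.091e+04 = 1.042e+06 Pa.
Head loss h_f = ΔP/(ρg) = 1.042e+06/(789·9.81) = 135 m.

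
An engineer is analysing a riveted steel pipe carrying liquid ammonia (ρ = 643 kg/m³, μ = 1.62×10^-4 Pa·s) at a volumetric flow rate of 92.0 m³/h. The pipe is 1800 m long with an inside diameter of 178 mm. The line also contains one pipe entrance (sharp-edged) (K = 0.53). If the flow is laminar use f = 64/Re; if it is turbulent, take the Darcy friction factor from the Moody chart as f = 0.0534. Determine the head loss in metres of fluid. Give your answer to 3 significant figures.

Q = 92.0 m³/h = 92.0/3600 = 0.02556 m³/s.
Cross-sectional area A = πD²/4 = π(0.178)²/4 = 0.02488 m²; mean velocity V = Q/A = 0.02556/0.02488 = 1.027 m/s.
Reynolds number Re = ρVD/μ = 643 · 1.027 · 0.178 / 0.000162 = 7.256e+05.
Re > 4000 → turbulent; use the Moody-chart value f = 0.0534.
Total minor-loss coefficient ΣK = 1·0.53 = 0.53.
ΔP = [f·L/D + ΣK]·(ρV²/2) = [0.0534·1800/0.178 + 0.53]·(643·1.027²/2) = [540 + 0.53]·339.1 = 1.833e+05 Pa.
Head loss h_f = ΔP/(ρg) = 1.833e+05/(643·9.81) = 29.1 m.

h_f ≈ 29.1 m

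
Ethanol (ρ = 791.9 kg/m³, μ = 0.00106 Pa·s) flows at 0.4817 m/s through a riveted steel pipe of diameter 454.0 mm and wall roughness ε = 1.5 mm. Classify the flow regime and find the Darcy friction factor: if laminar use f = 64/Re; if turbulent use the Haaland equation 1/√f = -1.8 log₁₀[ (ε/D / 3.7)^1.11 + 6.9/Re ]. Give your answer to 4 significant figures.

f ≈ 0.02763

Re = ρVD/μ = 791.9·0.4817·0.454/0.00106 = 1.634e+05.
Re > 4000 → turbulent. ε/D = 0.0015/0.454 = 0.0033; Haaland: 1/√f = -1.8 log₁₀[0.000413 + 4.22e-05] = 6.016, so f = 0.02763.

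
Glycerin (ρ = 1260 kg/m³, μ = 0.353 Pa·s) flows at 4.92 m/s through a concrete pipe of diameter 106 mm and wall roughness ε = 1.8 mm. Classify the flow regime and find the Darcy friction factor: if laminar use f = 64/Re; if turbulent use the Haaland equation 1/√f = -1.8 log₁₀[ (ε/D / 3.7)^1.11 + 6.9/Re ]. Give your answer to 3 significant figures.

f ≈ 0.0344

Re = ρVD/μ = 1260·4.92·0.106/0.353 = 1862.
Re < 2300 → laminar, so f = 64/Re = 0.03438 (roughness is irrelevant in laminar flow).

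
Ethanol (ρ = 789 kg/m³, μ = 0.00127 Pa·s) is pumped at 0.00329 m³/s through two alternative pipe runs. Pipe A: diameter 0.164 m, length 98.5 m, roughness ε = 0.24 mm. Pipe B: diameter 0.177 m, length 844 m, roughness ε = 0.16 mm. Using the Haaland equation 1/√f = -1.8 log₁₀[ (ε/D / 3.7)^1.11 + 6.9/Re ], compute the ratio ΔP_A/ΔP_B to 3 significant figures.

ΔP_A/ΔP_B ≈ 0.174

Pipe A: V = Q/A = 0.00329/0.02112 = 0.1557 m/s; Re = 1.587e+04; ε/D = 0.00146; Haaland → f = 0.02976; ΔP_A = f(L/D)(ρV²/2) = 171 Pa.
Pipe B: V = Q/A = 0.00329/0.02461 = 0.1337 m/s; Re = 1.47e+04; ε/D = 0.000904; Haaland → f = 0.02929; ΔP_B = f(L/D)(ρV²/2) = 984.9 Pa.
ΔP_A/ΔP_B = 171/984.9 = 0.174.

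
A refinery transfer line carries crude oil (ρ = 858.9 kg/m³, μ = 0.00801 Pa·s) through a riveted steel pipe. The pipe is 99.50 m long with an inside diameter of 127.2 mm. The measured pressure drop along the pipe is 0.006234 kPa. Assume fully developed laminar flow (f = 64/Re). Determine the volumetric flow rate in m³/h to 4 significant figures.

For laminar flow, f = 64/Re with Re = ρVD/μ, so Darcy-Weisbach reduces to ΔP = 32μLV/D². Solving for V: V = ΔP·D²/(32μL) = 6.234·(0.1272)²/(32·0.00801·99.5) = 0.003955 m/s.
Check: Re = ρVD/μ = 858.9·0.003955·0.1272/0.00801 = 53.94 < 2300, so the laminar assumption holds.
Q = V·A = 0.003955·(π/4·0.1272²) = 5.026e-05 m³/s = 0.1809 m³/h.

Q ≈ 0.1809 m³/h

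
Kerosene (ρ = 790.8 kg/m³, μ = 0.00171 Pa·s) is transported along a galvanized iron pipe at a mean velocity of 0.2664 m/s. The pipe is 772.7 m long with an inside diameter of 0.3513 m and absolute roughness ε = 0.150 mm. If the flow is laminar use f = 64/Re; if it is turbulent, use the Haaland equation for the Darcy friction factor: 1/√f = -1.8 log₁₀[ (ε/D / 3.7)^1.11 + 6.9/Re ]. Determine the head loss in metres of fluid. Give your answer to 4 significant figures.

Reynolds number Re = ρVD/μ = 790.8 · 0.2664 · 0.3513 / 0.00171 = 4.328e+04.
Re > 4000 → turbulent. Relative roughness ε/D = 0.00015/0.3513 = 0.000427. Haaland: 1/√f = -1.8 log₁₀[(0.000427/3.7)^1.11 + 6.9/4.328e+04] = -1.8 log₁₀[4.26e-05 + 0.000159] = 6.65, so f = 0.02261.
Darcy-Weisbach: ΔP = f(L/D)(ρV²/2) = 0.02261·(772.7/0.3513)·(790.8·0.2664²/2) = 0.02261·2200·28.06 = 1396 Pa.
Head loss h_f = ΔP/(ρg) = 1396/(790.8·9.81) = 0.1799 m.

h_f ≈ 0.1799 m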